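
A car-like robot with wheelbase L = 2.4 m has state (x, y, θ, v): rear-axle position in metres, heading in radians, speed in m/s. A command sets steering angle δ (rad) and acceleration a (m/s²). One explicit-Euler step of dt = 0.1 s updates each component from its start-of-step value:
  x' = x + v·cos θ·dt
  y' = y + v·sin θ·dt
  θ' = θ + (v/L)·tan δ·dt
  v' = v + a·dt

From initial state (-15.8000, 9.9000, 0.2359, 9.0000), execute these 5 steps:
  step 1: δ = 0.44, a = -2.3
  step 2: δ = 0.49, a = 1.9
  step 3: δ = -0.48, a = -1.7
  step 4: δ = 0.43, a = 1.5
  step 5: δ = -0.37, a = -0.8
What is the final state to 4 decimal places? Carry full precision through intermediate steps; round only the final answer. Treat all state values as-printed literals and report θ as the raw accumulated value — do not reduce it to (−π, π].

(-11.8333, 11.8167, 0.4365, 8.8600)

after step 1 (δ=0.44, a=-2.3): (-14.924926, 10.110346, 0.412443, 8.770000)
after step 2 (δ=0.49, a=1.9): (-14.121467, 10.461890, 0.607352, 8.960000)
after step 3 (δ=-0.48, a=-1.7): (-13.385706, 10.973233, 0.412990, 8.790000)
after step 4 (δ=0.43, a=1.5): (-12.580608, 11.326019, 0.580960, 8.940000)
after step 5 (δ=-0.37, a=-0.8): (-11.833281, 11.816671, 0.436481, 8.860000)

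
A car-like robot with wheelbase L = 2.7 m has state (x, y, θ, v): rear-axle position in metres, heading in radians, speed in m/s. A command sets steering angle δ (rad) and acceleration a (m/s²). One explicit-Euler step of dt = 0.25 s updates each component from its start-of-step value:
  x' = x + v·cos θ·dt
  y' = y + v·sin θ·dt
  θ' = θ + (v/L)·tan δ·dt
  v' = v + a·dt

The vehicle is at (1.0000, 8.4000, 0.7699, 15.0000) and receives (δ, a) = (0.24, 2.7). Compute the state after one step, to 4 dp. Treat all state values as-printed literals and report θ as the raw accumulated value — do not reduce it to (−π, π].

x' = 1.0000 + 15.0000·cos(0.7699)·0.25 = 3.6924
y' = 8.4000 + 15.0000·sin(0.7699)·0.25 = 11.0102
θ' = 0.7699 + (15.0000/2.7)·tan(0.24)·0.25 = 1.1098
v' = 15.0000 + 2.7000·0.25 = 15.6750

(3.6924, 11.0102, 1.1098, 15.6750)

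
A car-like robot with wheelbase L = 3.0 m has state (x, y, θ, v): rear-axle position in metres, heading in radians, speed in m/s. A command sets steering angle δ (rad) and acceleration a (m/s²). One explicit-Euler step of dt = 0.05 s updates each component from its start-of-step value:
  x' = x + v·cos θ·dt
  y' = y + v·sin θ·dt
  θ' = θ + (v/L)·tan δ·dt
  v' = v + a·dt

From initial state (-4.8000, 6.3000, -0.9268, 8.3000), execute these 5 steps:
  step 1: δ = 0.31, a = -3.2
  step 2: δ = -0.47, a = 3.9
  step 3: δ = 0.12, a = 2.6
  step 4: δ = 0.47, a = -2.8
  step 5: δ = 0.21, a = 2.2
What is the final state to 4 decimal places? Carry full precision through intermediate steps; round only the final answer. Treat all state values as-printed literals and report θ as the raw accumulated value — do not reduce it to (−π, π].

after step 1 (δ=0.31, a=-3.2): (-4.550836, 5.968123, -0.882488, 8.140000)
after step 2 (δ=-0.47, a=3.9): (-4.292296, 5.653788, -0.951402, 8.335000)
after step 3 (δ=0.12, a=2.6): (-4.050355, 5.314458, -0.934652, 8.465000)
after step 4 (δ=0.47, a=-2.8): (-3.798903, 4.973999, -0.862986, 8.325000)
after step 5 (δ=0.21, a=2.2): (-3.528269, 4.657737, -0.833413, 8.435000)

(-3.5283, 4.6577, -0.8334, 8.4350)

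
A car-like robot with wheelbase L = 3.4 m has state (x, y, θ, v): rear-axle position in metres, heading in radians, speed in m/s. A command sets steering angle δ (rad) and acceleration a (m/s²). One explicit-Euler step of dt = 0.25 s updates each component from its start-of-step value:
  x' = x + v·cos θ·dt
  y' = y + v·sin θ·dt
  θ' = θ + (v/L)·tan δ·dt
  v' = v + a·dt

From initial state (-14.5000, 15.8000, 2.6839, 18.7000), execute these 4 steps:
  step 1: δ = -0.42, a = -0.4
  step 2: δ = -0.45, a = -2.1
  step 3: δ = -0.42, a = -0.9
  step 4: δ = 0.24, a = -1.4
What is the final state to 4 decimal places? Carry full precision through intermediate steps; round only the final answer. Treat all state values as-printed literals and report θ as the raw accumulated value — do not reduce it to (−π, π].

(-17.1339, 29.6581, 1.1369, 17.5000)

after step 1 (δ=-0.42, a=-0.4): (-18.693823, 17.865786, 2.069863, 18.600000)
after step 2 (δ=-0.45, a=-2.1): (-20.919341, 21.948625, 1.409214, 18.075000)
after step 3 (δ=-0.42, a=-0.9): (-20.192364, 26.408513, 0.815699, 17.850000)
after step 4 (δ=0.24, a=-1.4): (-17.133948, 29.658128, 1.136890, 17.500000)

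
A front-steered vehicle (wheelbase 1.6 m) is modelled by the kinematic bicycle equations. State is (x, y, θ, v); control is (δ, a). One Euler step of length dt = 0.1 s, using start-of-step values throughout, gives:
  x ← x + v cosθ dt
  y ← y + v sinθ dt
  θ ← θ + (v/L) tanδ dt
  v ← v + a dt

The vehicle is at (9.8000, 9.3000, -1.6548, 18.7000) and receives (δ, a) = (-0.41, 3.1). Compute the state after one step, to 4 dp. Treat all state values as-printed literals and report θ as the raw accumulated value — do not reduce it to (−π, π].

x' = 9.8000 + 18.7000·cos(-1.6548)·0.1 = 9.6431
y' = 9.3000 + 18.7000·sin(-1.6548)·0.1 = 7.4366
θ' = -1.6548 + (18.7000/1.6)·tan(-0.41)·0.1 = -2.1628
v' = 18.7000 + 3.1000·0.1 = 19.0100

(9.6431, 7.4366, -2.1628, 19.0100)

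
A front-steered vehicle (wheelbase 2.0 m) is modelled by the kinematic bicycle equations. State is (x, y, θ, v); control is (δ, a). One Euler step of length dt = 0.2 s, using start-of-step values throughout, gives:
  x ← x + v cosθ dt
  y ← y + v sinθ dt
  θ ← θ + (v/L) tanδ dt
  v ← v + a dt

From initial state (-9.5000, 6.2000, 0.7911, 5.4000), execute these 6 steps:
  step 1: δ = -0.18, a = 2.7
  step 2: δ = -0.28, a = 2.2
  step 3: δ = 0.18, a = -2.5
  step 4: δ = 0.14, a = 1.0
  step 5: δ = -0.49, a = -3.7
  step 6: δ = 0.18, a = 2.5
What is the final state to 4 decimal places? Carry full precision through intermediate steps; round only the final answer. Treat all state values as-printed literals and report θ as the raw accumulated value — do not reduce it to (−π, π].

after step 1 (δ=-0.18, a=2.7): (-8.740691, 6.968017, 0.692836, 5.940000)
after step 2 (δ=-0.28, a=2.2): (-7.826600, 7.726819, 0.522029, 6.380000)
after step 3 (δ=0.18, a=-2.5): (-6.720551, 8.363084, 0.638126, 5.880000)
after step 4 (δ=0.14, a=1.0): (-5.775972, 9.063617, 0.720988, 6.080000)
after step 5 (δ=-0.49, a=-3.7): (-4.862569, 9.866331, 0.396688, 5.340000)
after step 6 (δ=0.18, a=2.5): (-3.877504, 10.278969, 0.493860, 5.840000)

(-3.8775, 10.2790, 0.4939, 5.8400)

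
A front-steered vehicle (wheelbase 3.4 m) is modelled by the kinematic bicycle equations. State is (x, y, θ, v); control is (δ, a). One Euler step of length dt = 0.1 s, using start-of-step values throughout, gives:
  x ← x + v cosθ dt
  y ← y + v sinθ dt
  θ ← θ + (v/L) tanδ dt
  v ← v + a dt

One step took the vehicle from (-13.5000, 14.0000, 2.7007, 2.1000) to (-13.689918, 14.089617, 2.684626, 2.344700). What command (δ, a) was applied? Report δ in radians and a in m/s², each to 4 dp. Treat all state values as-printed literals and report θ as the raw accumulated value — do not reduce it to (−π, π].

δ = -0.2546, a = 2.4470

a = (v'−v)/dt = (0.244700)/0.1 = 2.4470
Δθ = θ'−θ = -0.016074;  (v·dt/L) = 2.1000·0.1/3.4 = 0.061765
tan δ = Δθ·L/(v·dt) = -0.260246  →  δ = -0.2546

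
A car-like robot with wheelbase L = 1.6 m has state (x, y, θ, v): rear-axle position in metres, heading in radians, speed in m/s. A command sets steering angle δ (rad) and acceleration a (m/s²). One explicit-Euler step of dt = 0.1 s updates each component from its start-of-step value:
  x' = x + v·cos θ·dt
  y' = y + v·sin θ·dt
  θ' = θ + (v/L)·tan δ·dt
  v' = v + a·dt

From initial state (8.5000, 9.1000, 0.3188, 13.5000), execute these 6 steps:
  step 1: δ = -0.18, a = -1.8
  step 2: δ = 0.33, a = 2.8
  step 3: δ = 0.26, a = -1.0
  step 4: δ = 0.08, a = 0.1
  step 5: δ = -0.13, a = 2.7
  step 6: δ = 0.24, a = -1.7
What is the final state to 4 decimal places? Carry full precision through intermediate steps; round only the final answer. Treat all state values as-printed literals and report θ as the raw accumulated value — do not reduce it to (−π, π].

after step 1 (δ=-0.18, a=-1.8): (9.781976, 9.523127, 0.165263, 13.320000)
after step 2 (δ=0.33, a=2.8): (11.095828, 9.742257, 0.450415, 13.600000)
after step 3 (δ=0.26, a=-1.0): (12.320190, 10.334318, 0.676533, 13.500000)
after step 4 (δ=0.08, a=0.1): (13.372850, 11.179545, 0.744178, 13.510000)
after step 5 (δ=-0.13, a=2.7): (14.366706, 12.094668, 0.633787, 13.780000)
after step 6 (δ=0.24, a=-1.7): (15.477086, 12.910720, 0.844549, 13.610000)

(15.4771, 12.9107, 0.8445, 13.6100)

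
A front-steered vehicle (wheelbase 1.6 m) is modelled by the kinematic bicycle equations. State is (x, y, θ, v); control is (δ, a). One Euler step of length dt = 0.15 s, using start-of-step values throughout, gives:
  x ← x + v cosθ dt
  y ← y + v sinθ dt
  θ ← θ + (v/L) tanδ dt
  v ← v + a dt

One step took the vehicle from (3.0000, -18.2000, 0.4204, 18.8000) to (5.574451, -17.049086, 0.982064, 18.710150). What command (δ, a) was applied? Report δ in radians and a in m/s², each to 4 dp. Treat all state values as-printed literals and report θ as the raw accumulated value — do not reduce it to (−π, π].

a = (v'−v)/dt = (-0.089850)/0.15 = -0.5990
Δθ = θ'−θ = 0.561664;  (v·dt/L) = 18.8000·0.15/1.6 = 1.762500
tan δ = Δθ·L/(v·dt) = 0.318675  →  δ = 0.3085

δ = 0.3085, a = -0.5990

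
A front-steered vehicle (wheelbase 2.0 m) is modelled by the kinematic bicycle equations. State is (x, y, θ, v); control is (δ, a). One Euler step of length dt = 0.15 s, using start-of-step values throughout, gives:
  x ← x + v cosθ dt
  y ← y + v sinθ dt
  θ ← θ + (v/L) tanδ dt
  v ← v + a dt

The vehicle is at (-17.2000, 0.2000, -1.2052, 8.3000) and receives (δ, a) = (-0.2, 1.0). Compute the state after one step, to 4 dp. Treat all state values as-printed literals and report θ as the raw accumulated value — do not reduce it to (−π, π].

x' = -17.2000 + 8.3000·cos(-1.2052)·0.15 = -16.7549
y' = 0.2000 + 8.3000·sin(-1.2052)·0.15 = -0.9627
θ' = -1.2052 + (8.3000/2.0)·tan(-0.2)·0.15 = -1.3314
v' = 8.3000 + 1.0000·0.15 = 8.4500

(-16.7549, -0.9627, -1.3314, 8.4500)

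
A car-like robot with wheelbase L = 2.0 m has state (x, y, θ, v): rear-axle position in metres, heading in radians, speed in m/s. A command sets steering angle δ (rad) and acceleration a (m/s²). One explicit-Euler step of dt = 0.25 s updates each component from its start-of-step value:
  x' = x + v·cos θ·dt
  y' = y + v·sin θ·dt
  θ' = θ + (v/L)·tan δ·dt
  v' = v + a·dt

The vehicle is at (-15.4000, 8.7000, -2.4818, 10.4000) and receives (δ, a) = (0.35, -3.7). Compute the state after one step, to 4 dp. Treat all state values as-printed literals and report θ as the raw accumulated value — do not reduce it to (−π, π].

x' = -15.4000 + 10.4000·cos(-2.4818)·0.25 = -17.4543
y' = 8.7000 + 10.4000·sin(-2.4818)·0.25 = 7.1063
θ' = -2.4818 + (10.4000/2.0)·tan(0.35)·0.25 = -2.0073
v' = 10.4000 − 3.7000·0.25 = 9.4750

(-17.4543, 7.1063, -2.0073, 9.4750)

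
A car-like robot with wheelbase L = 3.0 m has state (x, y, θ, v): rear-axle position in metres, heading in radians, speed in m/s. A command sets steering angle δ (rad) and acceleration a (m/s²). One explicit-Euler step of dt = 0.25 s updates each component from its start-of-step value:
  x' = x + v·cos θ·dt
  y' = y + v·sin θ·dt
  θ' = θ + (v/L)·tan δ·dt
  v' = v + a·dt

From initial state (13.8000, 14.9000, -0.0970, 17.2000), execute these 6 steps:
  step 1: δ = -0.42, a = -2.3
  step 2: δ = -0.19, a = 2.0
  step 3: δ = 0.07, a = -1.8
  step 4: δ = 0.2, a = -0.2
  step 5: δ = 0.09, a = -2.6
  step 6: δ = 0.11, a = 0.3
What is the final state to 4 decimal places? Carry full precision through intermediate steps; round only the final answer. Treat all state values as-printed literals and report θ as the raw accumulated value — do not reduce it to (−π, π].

(32.9270, 0.4805, -0.3497, 16.0500)

after step 1 (δ=-0.42, a=-2.3): (18.079787, 14.483554, -0.737087, 16.625000)
after step 2 (δ=-0.19, a=2.0): (21.157196, 11.689996, -1.003530, 17.125000)
after step 3 (δ=0.07, a=-1.8): (23.457633, 8.079305, -0.903471, 16.675000)
after step 4 (δ=0.2, a=-0.2): (26.037619, 4.804835, -0.621789, 16.625000)
after step 5 (δ=0.09, a=-2.6): (29.415976, 2.383862, -0.496763, 15.975000)
after step 6 (δ=0.11, a=0.3): (32.927000, 0.480510, -0.349732, 16.050000)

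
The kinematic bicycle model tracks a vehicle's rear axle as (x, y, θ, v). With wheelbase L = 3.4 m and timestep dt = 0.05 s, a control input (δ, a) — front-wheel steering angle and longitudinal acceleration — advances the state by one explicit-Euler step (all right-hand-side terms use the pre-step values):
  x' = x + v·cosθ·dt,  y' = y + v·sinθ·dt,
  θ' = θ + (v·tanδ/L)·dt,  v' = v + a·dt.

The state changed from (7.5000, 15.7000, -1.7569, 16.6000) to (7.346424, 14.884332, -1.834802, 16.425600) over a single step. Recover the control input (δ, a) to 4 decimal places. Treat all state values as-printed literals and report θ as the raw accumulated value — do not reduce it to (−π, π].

δ = -0.3089, a = -3.4880

a = (v'−v)/dt = (-0.174400)/0.05 = -3.4880
Δθ = θ'−θ = -0.077902;  (v·dt/L) = 16.6000·0.05/3.4 = 0.244118
tan δ = Δθ·L/(v·dt) = -0.319117  →  δ = -0.3089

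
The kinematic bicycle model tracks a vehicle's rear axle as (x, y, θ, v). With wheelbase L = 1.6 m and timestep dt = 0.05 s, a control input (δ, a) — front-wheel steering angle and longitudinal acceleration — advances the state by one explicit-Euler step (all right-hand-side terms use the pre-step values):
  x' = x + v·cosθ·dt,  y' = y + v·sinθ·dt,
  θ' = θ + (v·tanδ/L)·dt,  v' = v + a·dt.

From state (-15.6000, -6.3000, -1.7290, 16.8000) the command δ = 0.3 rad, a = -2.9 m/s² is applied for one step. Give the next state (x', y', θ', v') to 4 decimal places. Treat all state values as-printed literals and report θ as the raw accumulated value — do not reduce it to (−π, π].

x' = -15.6000 + 16.8000·cos(-1.7290)·0.05 = -15.7323
y' = -6.3000 + 16.8000·sin(-1.7290)·0.05 = -7.1295
θ' = -1.7290 + (16.8000/1.6)·tan(0.3)·0.05 = -1.5666
v' = 16.8000 − 2.9000·0.05 = 16.6550

(-15.7323, -7.1295, -1.5666, 16.6550)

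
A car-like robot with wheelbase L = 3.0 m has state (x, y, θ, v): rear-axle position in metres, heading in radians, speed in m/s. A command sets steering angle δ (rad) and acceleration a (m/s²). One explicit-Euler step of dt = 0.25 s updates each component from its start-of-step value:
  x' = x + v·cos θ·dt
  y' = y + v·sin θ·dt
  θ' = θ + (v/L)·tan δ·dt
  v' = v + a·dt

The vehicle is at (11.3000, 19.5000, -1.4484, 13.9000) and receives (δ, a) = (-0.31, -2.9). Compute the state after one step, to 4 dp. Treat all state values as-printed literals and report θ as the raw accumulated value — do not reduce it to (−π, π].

x' = 11.3000 + 13.9000·cos(-1.4484)·0.25 = 11.7243
y' = 19.5000 + 13.9000·sin(-1.4484)·0.25 = 16.0510
θ' = -1.4484 + (13.9000/3.0)·tan(-0.31)·0.25 = -1.8194
v' = 13.9000 − 2.9000·0.25 = 13.1750

(11.7243, 16.0510, -1.8194, 13.1750)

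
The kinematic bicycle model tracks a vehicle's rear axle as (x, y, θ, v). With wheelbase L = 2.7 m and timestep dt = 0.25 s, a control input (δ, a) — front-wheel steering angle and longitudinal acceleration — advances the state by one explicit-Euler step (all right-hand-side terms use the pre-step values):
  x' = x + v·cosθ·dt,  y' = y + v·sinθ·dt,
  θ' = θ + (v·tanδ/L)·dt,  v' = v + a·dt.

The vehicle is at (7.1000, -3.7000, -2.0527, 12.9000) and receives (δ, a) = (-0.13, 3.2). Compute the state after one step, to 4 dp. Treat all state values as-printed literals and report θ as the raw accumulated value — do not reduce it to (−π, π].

(5.6053, -6.5577, -2.2089, 13.7000)

x' = 7.1000 + 12.9000·cos(-2.0527)·0.25 = 5.6053
y' = -3.7000 + 12.9000·sin(-2.0527)·0.25 = -6.5577
θ' = -2.0527 + (12.9000/2.7)·tan(-0.13)·0.25 = -2.2089
v' = 12.9000 + 3.2000·0.25 = 13.7000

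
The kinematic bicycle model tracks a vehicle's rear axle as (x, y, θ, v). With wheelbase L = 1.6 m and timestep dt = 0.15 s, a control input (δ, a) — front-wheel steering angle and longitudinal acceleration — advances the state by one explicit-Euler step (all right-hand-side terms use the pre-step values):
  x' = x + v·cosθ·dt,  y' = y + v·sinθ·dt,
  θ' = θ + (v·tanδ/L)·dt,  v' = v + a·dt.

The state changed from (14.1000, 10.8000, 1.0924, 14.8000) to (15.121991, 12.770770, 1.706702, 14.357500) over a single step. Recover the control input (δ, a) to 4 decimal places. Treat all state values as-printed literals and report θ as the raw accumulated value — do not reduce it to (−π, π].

a = (v'−v)/dt = (-0.442500)/0.15 = -2.9500
Δθ = θ'−θ = 0.614302;  (v·dt/L) = 14.8000·0.15/1.6 = 1.387500
tan δ = Δθ·L/(v·dt) = 0.442740  →  δ = 0.4168

δ = 0.4168, a = -2.9500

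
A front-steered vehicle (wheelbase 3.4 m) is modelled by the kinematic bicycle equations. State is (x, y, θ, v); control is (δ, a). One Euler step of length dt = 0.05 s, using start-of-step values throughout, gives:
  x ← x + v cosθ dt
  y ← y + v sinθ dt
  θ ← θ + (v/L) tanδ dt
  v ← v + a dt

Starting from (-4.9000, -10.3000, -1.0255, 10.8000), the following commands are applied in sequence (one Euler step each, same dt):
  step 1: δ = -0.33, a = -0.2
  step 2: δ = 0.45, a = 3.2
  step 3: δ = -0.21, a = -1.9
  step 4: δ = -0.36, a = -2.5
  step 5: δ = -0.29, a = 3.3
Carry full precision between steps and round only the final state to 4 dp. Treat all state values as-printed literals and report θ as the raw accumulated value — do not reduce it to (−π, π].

(-3.5509, -12.6441, -1.1447, 10.8950)

after step 1 (δ=-0.33, a=-0.2): (-4.619917, -10.761686, -1.079901, 10.790000)
after step 2 (δ=0.45, a=3.2): (-4.365589, -11.237477, -1.003252, 10.950000)
after step 3 (δ=-0.21, a=-1.9): (-4.071273, -11.699142, -1.037574, 10.855000)
after step 4 (δ=-0.36, a=-2.5): (-3.795387, -12.166544, -1.097660, 10.730000)
after step 5 (δ=-0.29, a=3.3): (-3.550914, -12.644105, -1.144748, 10.895000)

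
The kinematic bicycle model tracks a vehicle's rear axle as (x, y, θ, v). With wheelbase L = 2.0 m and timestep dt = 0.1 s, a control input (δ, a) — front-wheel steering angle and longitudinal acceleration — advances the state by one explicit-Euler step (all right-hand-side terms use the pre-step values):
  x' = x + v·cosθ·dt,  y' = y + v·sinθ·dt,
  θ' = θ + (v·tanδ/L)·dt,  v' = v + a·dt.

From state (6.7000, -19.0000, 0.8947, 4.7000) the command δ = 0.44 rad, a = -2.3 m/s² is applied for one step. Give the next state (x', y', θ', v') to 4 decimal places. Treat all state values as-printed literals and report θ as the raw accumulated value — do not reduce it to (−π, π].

x' = 6.7000 + 4.7000·cos(0.8947)·0.1 = 6.9941
y' = -19.0000 + 4.7000·sin(0.8947)·0.1 = -18.6334
θ' = 0.8947 + (4.7000/2.0)·tan(0.44)·0.1 = 1.0053
v' = 4.7000 − 2.3000·0.1 = 4.4700

(6.9941, -18.6334, 1.0053, 4.4700)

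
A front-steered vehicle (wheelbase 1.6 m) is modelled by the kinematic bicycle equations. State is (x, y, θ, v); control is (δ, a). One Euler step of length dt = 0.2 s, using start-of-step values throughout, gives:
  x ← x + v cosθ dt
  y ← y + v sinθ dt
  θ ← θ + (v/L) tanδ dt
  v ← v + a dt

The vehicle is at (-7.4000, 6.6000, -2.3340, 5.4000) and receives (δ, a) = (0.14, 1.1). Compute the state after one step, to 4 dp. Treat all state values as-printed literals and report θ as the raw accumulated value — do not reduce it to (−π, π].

(-8.1465, 5.8196, -2.2389, 5.6200)

x' = -7.4000 + 5.4000·cos(-2.3340)·0.2 = -8.1465
y' = 6.6000 + 5.4000·sin(-2.3340)·0.2 = 5.8196
θ' = -2.3340 + (5.4000/1.6)·tan(0.14)·0.2 = -2.2389
v' = 5.4000 + 1.1000·0.2 = 5.6200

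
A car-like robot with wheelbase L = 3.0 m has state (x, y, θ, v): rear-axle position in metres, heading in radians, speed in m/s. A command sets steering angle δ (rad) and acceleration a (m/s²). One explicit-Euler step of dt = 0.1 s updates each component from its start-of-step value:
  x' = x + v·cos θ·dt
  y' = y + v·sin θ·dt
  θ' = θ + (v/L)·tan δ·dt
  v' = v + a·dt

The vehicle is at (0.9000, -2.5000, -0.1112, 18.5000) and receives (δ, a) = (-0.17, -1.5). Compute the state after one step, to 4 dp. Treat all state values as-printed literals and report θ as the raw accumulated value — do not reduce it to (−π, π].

(2.7386, -2.7053, -0.2171, 18.3500)

x' = 0.9000 + 18.5000·cos(-0.1112)·0.1 = 2.7386
y' = -2.5000 + 18.5000·sin(-0.1112)·0.1 = -2.7053
θ' = -0.1112 + (18.5000/3.0)·tan(-0.17)·0.1 = -0.2171
v' = 18.5000 − 1.5000·0.1 = 18.3500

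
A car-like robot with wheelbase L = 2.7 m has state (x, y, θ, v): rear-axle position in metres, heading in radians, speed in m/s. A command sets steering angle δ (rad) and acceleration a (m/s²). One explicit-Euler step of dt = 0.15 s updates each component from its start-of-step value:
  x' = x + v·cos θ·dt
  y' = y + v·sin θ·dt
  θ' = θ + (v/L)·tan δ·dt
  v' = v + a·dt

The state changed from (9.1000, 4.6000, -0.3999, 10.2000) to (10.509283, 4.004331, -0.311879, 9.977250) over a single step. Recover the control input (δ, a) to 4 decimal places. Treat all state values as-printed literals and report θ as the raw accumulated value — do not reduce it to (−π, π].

a = (v'−v)/dt = (-0.222750)/0.15 = -1.4850
Δθ = θ'−θ = 0.088021;  (v·dt/L) = 10.2000·0.15/2.7 = 0.566667
tan δ = Δθ·L/(v·dt) = 0.155331  →  δ = 0.1541

δ = 0.1541, a = -1.4850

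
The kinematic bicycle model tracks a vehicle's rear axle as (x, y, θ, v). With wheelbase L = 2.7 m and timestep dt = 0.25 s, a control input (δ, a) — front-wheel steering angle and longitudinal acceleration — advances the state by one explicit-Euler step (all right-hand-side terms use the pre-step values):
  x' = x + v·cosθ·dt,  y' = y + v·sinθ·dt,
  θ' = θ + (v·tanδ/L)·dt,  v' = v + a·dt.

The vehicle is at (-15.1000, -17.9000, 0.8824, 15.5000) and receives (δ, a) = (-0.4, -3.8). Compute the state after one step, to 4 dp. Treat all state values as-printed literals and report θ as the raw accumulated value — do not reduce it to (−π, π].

x' = -15.1000 + 15.5000·cos(0.8824)·0.25 = -12.6382
y' = -17.9000 + 15.5000·sin(0.8824)·0.25 = -14.9075
θ' = 0.8824 + (15.5000/2.7)·tan(-0.4)·0.25 = 0.2756
v' = 15.5000 − 3.8000·0.25 = 14.5500

(-12.6382, -14.9075, 0.2756, 14.5500)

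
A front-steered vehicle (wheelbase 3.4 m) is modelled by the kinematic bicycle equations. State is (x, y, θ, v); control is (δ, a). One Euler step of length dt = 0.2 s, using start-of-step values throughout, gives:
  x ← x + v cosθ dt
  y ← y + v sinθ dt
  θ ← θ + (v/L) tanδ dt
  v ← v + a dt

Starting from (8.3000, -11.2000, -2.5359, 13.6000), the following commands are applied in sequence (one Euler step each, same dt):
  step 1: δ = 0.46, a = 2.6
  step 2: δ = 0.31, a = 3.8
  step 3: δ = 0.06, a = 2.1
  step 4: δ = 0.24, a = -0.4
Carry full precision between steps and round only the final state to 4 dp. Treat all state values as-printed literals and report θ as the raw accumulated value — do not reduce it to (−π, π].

(2.8985, -20.9335, -1.6007, 15.2200)

after step 1 (δ=0.46, a=2.6): (6.063866, -12.748582, -2.139541, 14.120000)
after step 2 (δ=0.31, a=3.8): (4.542931, -15.128022, -1.873481, 14.880000)
after step 3 (δ=0.06, a=2.1): (3.655834, -17.968732, -1.820900, 15.300000)
after step 4 (δ=0.24, a=-0.4): (2.898471, -20.933525, -1.600655, 15.220000)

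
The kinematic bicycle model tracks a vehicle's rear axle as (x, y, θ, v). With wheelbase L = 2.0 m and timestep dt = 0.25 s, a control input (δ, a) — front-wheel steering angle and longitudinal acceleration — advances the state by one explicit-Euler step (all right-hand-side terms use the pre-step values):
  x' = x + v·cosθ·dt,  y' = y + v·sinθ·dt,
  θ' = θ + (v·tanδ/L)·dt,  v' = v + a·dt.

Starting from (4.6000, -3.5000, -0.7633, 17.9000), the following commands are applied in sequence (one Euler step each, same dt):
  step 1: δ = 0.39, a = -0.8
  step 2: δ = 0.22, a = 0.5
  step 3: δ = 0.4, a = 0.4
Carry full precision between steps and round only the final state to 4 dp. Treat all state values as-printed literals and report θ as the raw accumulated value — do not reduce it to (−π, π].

(15.7487, -3.2031, 1.5932, 17.9250)

after step 1 (δ=0.39, a=-0.8): (7.833450, -6.593611, 0.156435, 17.700000)
after step 2 (δ=0.22, a=0.5): (12.204416, -5.904204, 0.651193, 17.825000)
after step 3 (δ=0.4, a=0.4): (15.748743, -3.203111, 1.593229, 17.925000)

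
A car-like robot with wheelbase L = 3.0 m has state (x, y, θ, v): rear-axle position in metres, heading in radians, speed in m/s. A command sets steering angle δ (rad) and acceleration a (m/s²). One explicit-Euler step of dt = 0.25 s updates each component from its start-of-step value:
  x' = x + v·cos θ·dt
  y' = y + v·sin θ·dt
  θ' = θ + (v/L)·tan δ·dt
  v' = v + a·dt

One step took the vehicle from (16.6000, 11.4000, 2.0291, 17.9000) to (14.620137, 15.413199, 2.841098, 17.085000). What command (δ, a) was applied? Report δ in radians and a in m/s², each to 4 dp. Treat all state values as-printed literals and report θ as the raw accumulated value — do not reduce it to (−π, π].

δ = 0.4985, a = -3.2600

a = (v'−v)/dt = (-0.815000)/0.25 = -3.2600
Δθ = θ'−θ = 0.811998;  (v·dt/L) = 17.9000·0.25/3.0 = 1.491667
tan δ = Δθ·L/(v·dt) = 0.544356  →  δ = 0.4985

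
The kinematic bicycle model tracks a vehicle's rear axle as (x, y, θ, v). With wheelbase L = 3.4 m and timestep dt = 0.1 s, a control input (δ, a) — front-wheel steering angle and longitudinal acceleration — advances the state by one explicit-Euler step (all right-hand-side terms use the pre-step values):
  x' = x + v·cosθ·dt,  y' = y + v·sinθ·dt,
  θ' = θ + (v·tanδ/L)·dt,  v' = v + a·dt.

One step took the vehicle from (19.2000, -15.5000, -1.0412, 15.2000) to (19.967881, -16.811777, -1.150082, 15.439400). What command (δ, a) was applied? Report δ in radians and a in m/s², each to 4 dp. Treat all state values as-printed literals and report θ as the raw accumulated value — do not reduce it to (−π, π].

δ = -0.2389, a = 2.3940

a = (v'−v)/dt = (0.239400)/0.1 = 2.3940
Δθ = θ'−θ = -0.108882;  (v·dt/L) = 15.2000·0.1/3.4 = 0.447059
tan δ = Δθ·L/(v·dt) = -0.243552  →  δ = -0.2389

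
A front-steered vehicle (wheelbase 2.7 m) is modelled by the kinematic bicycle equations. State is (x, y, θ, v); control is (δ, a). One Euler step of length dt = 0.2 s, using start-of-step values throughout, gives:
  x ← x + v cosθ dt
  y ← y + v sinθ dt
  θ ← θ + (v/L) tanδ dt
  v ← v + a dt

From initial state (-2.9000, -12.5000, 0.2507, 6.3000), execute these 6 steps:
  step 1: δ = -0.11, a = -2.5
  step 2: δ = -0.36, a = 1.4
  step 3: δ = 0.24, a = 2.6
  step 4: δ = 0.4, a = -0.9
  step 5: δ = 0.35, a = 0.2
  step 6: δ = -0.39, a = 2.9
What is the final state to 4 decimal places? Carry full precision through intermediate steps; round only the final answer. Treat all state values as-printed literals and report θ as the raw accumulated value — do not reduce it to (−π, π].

(4.2988, -10.6218, 0.3313, 7.0400)

after step 1 (δ=-0.11, a=-2.5): (-1.679389, -12.187417, 0.199159, 5.800000)
after step 2 (δ=-0.36, a=1.4): (-0.542318, -11.957917, 0.037445, 6.080000)
after step 3 (δ=0.24, a=2.6): (0.672829, -11.912394, 0.147658, 6.600000)
after step 4 (δ=0.4, a=-0.9): (1.978466, -11.718193, 0.354357, 6.420000)
after step 5 (δ=0.35, a=0.2): (3.182691, -11.272662, 0.527948, 6.460000)
after step 6 (δ=-0.39, a=2.9): (4.298775, -10.621801, 0.331251, 7.040000)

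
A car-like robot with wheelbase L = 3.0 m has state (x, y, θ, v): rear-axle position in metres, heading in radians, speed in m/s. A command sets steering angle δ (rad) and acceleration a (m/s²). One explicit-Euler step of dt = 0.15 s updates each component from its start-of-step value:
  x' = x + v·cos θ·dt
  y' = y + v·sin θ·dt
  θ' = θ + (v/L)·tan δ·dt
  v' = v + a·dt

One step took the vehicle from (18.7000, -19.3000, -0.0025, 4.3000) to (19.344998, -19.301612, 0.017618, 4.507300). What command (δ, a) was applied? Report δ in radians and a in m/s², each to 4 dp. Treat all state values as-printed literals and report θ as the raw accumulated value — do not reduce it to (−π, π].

a = (v'−v)/dt = (0.207300)/0.15 = 1.3820
Δθ = θ'−θ = 0.020118;  (v·dt/L) = 4.3000·0.15/3.0 = 0.215000
tan δ = Δθ·L/(v·dt) = 0.093572  →  δ = 0.0933

δ = 0.0933, a = 1.3820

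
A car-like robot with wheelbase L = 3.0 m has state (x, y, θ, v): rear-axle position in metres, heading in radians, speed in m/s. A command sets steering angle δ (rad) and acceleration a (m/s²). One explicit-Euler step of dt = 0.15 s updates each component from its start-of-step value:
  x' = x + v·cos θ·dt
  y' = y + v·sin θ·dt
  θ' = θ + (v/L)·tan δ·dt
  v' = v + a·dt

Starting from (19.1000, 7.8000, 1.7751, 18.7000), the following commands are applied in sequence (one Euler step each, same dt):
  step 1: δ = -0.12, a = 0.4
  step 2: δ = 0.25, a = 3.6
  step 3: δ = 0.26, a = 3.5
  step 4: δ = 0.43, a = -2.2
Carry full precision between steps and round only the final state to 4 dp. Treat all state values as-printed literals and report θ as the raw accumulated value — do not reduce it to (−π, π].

after step 1 (δ=-0.12, a=0.4): (18.530907, 10.546663, 1.662358, 18.760000)
after step 2 (δ=0.25, a=3.6): (18.273611, 13.348876, 1.901869, 19.300000)
after step 3 (δ=0.26, a=3.5): (17.332569, 16.086660, 2.158580, 19.825000)
after step 4 (δ=0.43, a=-2.2): (15.683571, 18.561331, 2.613188, 19.495000)

(15.6836, 18.5613, 2.6132, 19.4950)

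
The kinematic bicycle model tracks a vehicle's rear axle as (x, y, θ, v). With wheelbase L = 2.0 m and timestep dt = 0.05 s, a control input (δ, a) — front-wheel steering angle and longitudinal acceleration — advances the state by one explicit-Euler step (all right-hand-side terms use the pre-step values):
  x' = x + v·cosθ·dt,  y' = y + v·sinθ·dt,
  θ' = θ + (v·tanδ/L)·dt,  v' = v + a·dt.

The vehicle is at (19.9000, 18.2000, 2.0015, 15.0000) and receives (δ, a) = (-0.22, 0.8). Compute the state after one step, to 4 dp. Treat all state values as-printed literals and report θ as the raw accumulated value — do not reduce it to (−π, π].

(19.5869, 18.8815, 1.9176, 15.0400)

x' = 19.9000 + 15.0000·cos(2.0015)·0.05 = 19.5869
y' = 18.2000 + 15.0000·sin(2.0015)·0.05 = 18.8815
θ' = 2.0015 + (15.0000/2.0)·tan(-0.22)·0.05 = 1.9176
v' = 15.0000 + 0.8000·0.05 = 15.0400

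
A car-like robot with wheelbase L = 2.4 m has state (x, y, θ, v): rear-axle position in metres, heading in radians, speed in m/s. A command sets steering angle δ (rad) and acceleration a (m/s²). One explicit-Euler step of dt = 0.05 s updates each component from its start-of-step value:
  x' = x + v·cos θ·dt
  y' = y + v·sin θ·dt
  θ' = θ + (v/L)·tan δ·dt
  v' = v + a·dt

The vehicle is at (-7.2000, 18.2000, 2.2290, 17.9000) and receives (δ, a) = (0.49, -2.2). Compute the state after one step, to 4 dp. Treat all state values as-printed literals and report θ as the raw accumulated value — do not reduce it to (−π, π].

(-7.7475, 18.9080, 2.4279, 17.7900)

x' = -7.2000 + 17.9000·cos(2.2290)·0.05 = -7.7475
y' = 18.2000 + 17.9000·sin(2.2290)·0.05 = 18.9080
θ' = 2.2290 + (17.9000/2.4)·tan(0.49)·0.05 = 2.4279
v' = 17.9000 − 2.2000·0.05 = 17.7900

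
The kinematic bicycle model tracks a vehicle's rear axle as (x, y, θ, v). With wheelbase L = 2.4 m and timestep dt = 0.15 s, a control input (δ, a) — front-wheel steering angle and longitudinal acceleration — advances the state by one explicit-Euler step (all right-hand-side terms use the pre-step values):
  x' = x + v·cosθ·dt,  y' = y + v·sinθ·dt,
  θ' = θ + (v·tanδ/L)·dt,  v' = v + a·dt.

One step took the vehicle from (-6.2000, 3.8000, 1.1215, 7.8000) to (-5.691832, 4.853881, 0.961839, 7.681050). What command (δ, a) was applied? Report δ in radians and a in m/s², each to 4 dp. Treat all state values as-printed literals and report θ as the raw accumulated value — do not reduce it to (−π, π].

a = (v'−v)/dt = (-0.118950)/0.15 = -0.7930
Δθ = θ'−θ = -0.159661;  (v·dt/L) = 7.8000·0.15/2.4 = 0.487500
tan δ = Δθ·L/(v·dt) = -0.327510  →  δ = -0.3165

δ = -0.3165, a = -0.7930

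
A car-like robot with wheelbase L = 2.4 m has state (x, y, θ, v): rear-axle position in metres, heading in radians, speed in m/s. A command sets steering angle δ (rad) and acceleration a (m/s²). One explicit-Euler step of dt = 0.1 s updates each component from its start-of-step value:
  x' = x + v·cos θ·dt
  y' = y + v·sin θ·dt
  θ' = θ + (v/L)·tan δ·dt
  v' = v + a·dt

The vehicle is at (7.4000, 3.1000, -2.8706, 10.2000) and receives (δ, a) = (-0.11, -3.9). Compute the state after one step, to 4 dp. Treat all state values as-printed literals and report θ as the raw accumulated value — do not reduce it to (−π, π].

x' = 7.4000 + 10.2000·cos(-2.8706)·0.1 = 6.4172
y' = 3.1000 + 10.2000·sin(-2.8706)·0.1 = 2.8270
θ' = -2.8706 + (10.2000/2.4)·tan(-0.11)·0.1 = -2.9175
v' = 10.2000 − 3.9000·0.1 = 9.8100

(6.4172, 2.8270, -2.9175, 9.8100)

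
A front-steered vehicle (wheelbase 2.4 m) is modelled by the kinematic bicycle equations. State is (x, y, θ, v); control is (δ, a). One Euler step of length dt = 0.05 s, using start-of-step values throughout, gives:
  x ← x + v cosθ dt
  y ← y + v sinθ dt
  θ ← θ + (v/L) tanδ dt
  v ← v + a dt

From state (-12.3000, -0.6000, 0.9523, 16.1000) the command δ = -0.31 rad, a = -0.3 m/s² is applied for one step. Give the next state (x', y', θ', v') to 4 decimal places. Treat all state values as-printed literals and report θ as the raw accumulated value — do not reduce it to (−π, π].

x' = -12.3000 + 16.1000·cos(0.9523)·0.05 = -11.8333
y' = -0.6000 + 16.1000·sin(0.9523)·0.05 = 0.0559
θ' = 0.9523 + (16.1000/2.4)·tan(-0.31)·0.05 = 0.8449
v' = 16.1000 − 0.3000·0.05 = 16.0850

(-11.8333, 0.0559, 0.8449, 16.0850)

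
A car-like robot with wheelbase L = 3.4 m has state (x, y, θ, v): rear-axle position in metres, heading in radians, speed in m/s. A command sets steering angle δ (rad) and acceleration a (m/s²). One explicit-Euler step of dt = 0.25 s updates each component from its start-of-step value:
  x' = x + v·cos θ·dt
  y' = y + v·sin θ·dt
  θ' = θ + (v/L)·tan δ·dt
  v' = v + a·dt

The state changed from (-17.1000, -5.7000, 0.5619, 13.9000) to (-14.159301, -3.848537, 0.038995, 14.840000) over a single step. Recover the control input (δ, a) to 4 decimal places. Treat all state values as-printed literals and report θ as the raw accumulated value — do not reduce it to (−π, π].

a = (v'−v)/dt = (0.940000)/0.25 = 3.7600
Δθ = θ'−θ = -0.522905;  (v·dt/L) = 13.9000·0.25/3.4 = 1.022059
tan δ = Δθ·L/(v·dt) = -0.511619  →  δ = -0.4729

δ = -0.4729, a = 3.7600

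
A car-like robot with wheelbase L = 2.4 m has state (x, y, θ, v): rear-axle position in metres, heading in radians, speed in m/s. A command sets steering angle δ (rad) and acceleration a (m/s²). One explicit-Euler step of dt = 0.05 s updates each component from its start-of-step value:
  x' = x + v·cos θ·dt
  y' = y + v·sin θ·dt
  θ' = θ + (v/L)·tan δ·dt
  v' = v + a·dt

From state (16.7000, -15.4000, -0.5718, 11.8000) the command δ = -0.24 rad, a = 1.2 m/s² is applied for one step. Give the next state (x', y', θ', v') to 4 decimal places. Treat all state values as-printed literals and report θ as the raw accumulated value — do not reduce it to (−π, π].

(17.1961, -15.7193, -0.6320, 11.8600)

x' = 16.7000 + 11.8000·cos(-0.5718)·0.05 = 17.1961
y' = -15.4000 + 11.8000·sin(-0.5718)·0.05 = -15.7193
θ' = -0.5718 + (11.8000/2.4)·tan(-0.24)·0.05 = -0.6320
v' = 11.8000 + 1.2000·0.05 = 11.8600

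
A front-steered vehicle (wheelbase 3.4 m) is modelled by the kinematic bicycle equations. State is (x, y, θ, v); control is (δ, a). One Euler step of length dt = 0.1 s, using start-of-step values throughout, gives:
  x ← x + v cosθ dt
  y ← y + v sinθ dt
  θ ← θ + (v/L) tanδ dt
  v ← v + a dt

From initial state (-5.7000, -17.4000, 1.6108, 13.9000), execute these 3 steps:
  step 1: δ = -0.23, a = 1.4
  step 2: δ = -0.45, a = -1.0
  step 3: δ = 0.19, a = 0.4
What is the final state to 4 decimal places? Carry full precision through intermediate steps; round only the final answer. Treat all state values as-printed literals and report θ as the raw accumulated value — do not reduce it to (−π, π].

after step 1 (δ=-0.23, a=1.4): (-5.755590, -16.011112, 1.515077, 14.040000)
after step 2 (δ=-0.45, a=-1.0): (-5.677400, -14.609291, 1.315603, 13.940000)
after step 3 (δ=0.19, a=0.4): (-5.325510, -13.260436, 1.394454, 13.980000)

(-5.3255, -13.2604, 1.3945, 13.9800)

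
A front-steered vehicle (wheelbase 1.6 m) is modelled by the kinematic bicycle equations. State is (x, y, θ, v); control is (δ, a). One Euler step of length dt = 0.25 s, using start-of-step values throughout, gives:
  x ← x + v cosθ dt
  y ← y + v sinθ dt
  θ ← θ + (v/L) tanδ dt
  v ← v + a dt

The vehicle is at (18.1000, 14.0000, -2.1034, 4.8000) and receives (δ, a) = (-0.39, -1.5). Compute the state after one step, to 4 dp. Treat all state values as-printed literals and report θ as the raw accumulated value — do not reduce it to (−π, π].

(17.4907, 12.9662, -2.4117, 4.4250)

x' = 18.1000 + 4.8000·cos(-2.1034)·0.25 = 17.4907
y' = 14.0000 + 4.8000·sin(-2.1034)·0.25 = 12.9662
θ' = -2.1034 + (4.8000/1.6)·tan(-0.39)·0.25 = -2.4117
v' = 4.8000 − 1.5000·0.25 = 4.4250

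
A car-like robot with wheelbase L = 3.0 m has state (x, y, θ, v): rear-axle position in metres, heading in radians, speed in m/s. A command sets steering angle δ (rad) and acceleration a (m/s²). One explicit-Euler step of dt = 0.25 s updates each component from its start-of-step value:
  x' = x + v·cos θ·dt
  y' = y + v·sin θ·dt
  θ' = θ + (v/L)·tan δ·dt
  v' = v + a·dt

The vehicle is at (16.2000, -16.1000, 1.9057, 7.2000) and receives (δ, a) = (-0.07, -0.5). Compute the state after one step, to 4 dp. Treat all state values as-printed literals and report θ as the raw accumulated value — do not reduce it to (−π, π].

x' = 16.2000 + 7.2000·cos(1.9057)·0.25 = 15.6084
y' = -16.1000 + 7.2000·sin(1.9057)·0.25 = -14.4000
θ' = 1.9057 + (7.2000/3.0)·tan(-0.07)·0.25 = 1.8636
v' = 7.2000 − 0.5000·0.25 = 7.0750

(15.6084, -14.4000, 1.8636, 7.0750)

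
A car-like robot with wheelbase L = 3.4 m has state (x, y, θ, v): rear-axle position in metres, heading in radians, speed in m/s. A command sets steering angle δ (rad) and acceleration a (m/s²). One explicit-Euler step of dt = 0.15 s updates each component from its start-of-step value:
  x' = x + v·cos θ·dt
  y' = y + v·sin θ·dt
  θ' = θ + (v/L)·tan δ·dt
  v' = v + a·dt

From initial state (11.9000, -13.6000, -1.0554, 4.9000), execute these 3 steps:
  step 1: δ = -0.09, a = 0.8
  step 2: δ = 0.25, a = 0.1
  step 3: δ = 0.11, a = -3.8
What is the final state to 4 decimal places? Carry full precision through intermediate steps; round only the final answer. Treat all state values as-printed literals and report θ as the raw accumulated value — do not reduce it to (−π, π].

after step 1 (δ=-0.09, a=0.8): (12.262267, -14.239522, -1.074909, 5.020000)
after step 2 (δ=0.25, a=0.1): (12.620554, -14.901820, -1.018358, 5.035000)
after step 3 (δ=0.11, a=-3.8): (13.016882, -15.544725, -0.993824, 4.465000)

(13.0169, -15.5447, -0.9938, 4.4650)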